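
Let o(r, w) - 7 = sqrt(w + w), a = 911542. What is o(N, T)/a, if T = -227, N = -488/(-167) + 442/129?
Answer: 7/911542 + I*sqrt(454)/911542 ≈ 7.6793e-6 + 2.3375e-5*I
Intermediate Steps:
N = 136766/21543 (N = -488*(-1/167) + 442*(1/129) = 488/167 + 442/129 = 136766/21543 ≈ 6.3485)
o(r, w) = 7 + sqrt(2)*sqrt(w) (o(r, w) = 7 + sqrt(w + w) = 7 + sqrt(2*w) = 7 + sqrt(2)*sqrt(w))
o(N, T)/a = (7 + sqrt(2)*sqrt(-227))/911542 = (7 + sqrt(2)*(I*sqrt(227)))*(1/911542) = (7 + I*sqrt(454))*(1/911542) = 7/911542 + I*sqrt(454)/911542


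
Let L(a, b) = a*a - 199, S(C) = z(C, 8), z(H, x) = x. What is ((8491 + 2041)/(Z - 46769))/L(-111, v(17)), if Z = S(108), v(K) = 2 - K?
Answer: -5266/283418421 ≈ -1.8580e-5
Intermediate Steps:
S(C) = 8
L(a, b) = -199 + a² (L(a, b) = a² - 199 = -199 + a²)
Z = 8
((8491 + 2041)/(Z - 46769))/L(-111, v(17)) = ((8491 + 2041)/(8 - 46769))/(-199 + (-111)²) = (10532/(-46761))/(-199 + 12321) = (10532*(-1/46761))/12122 = -10532/46761*1/12122 = -5266/283418421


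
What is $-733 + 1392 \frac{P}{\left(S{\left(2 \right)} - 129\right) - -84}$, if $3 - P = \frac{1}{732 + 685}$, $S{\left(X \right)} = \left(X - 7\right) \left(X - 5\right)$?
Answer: $- \frac{1235861}{1417} \approx -872.17$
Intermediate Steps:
$S{\left(X \right)} = \left(-7 + X\right) \left(-5 + X\right)$
$P = \frac{4250}{1417}$ ($P = 3 - \frac{1}{732 + 685} = 3 - \frac{1}{1417} = \frac{4250}{1417} \approx 2.9993$)
$-733 + 1392 \frac{P}{\left(S{\left(2 \right)} - 129\right) - -84} = -733 + 1392 \frac{4250}{1417 \left(\left(\left(35 + 2^{2} - 24\right) - 129\right) - -84\right)} = -733 + 1392 \frac{4250}{1417 \left(\left(\left(35 + 4 - 24\right) - 129\right) + 84\right)} = -733 + 1392 \frac{4250}{1417 \left(\left(15 - 129\right) + 84\right)} = -733 + 1392 \frac{4250}{1417 \left(-114 + 84\right)} = -733 + 1392 \frac{4250}{1417 \left(-30\right)} = -733 + 1392 \cdot \frac{4250}{1417} \left(- \frac{1}{30}\right) = -733 + 1392 \left(- \frac{425}{4251}\right) = -733 - \frac{197200}{1417} = - \frac{1235861}{1417}$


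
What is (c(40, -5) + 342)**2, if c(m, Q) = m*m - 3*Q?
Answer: 3829849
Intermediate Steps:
c(m, Q) = m**2 - 3*Q
(c(40, -5) + 342)**2 = ((40**2 - 3*(-5)) + 342)**2 = ((1600 + 15) + 342)**2 = (1615 + 342)**2 = 1957**2 = 3829849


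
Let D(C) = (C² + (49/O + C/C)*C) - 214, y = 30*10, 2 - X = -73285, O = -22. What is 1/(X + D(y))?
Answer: 11/1789753 ≈ 6.1461e-6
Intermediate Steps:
X = 73287 (X = 2 - 1*(-73285) = 2 + 73285 = 73287)
y = 300
D(C) = -214 + C² - 27*C/22 (D(C) = (C² + (49/(-22) + C/C)*C) - 214 = (C² + (49*(-1/22) + 1)*C) - 214 = (C² + (-49/22 + 1)*C) - 214 = (C² - 27*C/22) - 214 = -214 + C² - 27*C/22)
1/(X + D(y)) = 1/(73287 + (-214 + 300² - 27/22*300)) = 1/(73287 + (-214 + 90000 - 4050/11)) = 1/(73287 + 983596/11) = 1/(1789753/11) = 11/1789753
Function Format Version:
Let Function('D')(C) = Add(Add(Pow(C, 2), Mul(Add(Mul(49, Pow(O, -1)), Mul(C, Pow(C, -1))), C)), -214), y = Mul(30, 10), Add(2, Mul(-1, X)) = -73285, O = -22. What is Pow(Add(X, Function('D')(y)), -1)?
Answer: Rational(11, 1789753) ≈ 6.1461e-6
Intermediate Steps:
X = 73287 (X = Add(2, Mul(-1, -73285)) = Add(2, 73285) = 73287)
y = 300
Function('D')(C) = Add(-214, Pow(C, 2), Mul(Rational(-27, 22), C)) (Function('D')(C) = Add(Add(Pow(C, 2), Mul(Add(Mul(49, Pow(-22, -1)), Mul(C, Pow(C, -1))), C)), -214) = Add(Add(Pow(C, 2), Mul(Add(Mul(49, Rational(-1, 22)), 1), C)), -214) = Add(Add(Pow(C, 2), Mul(Add(Rational(-49, 22), 1), C)), -214) = Add(Add(Pow(C, 2), Mul(Rational(-27, 22), C)), -214) = Add(-214, Pow(C, 2), Mul(Rational(-27, 22), C)))
Pow(Add(X, Function('D')(y)), -1) = Pow(Add(73287, Add(-214, Pow(300, 2), Mul(Rational(-27, 22), 300))), -1) = Pow(Add(73287, Add(-214, 90000, Rational(-4050, 11))), -1) = Pow(Add(73287, Rational(983596, 11)), -1) = Pow(Rational(1789753, 11), -1) = Rational(11, 1789753)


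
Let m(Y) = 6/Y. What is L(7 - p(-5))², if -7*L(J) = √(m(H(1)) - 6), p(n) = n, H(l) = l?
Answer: 0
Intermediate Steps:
L(J) = 0 (L(J) = -√(6/1 - 6)/7 = -√(6*1 - 6)/7 = -√(6 - 6)/7 = -√0/7 = -⅐*0 = 0)
L(7 - p(-5))² = 0² = 0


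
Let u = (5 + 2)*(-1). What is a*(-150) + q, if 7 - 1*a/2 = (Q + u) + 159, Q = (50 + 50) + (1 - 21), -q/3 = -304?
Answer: 68412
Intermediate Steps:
q = 912 (q = -3*(-304) = 912)
u = -7 (u = 7*(-1) = -7)
Q = 80 (Q = 100 - 20 = 80)
a = -450 (a = 14 - 2*((80 - 7) + 159) = 14 - 2*(73 + 159) = 14 - 2*232 = 14 - 464 = -450)
a*(-150) + q = -450*(-150) + 912 = 67500 + 912 = 68412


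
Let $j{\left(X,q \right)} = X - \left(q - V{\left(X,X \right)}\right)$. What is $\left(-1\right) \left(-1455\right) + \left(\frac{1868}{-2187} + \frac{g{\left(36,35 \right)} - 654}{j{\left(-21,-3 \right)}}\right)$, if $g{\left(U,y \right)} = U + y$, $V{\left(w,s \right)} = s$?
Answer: $\frac{41767828}{28431} \approx 1469.1$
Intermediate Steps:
$j{\left(X,q \right)} = - q + 2 X$ ($j{\left(X,q \right)} = X + \left(X - q\right) = - q + 2 X$)
$\left(-1\right) \left(-1455\right) + \left(\frac{1868}{-2187} + \frac{g{\left(36,35 \right)} - 654}{j{\left(-21,-3 \right)}}\right) = \left(-1\right) \left(-1455\right) + \left(\frac{1868}{-2187} + \frac{\left(36 + 35\right) - 654}{\left(-1\right) \left(-3\right) + 2 \left(-21\right)}\right) = 1455 + \left(1868 \left(- \frac{1}{2187}\right) + \frac{71 - 654}{3 - 42}\right) = 1455 - \left(\frac{1868}{2187} + \frac{583}{-39}\right) = 1455 - - \frac{400723}{28431} = 1455 + \left(- \frac{1868}{2187} + \frac{583}{39}\right) = 1455 + \frac{400723}{28431} = \frac{41767828}{28431}$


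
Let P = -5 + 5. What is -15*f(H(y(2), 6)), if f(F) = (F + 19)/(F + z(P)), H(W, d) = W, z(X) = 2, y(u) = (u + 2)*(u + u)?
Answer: -175/6 ≈ -29.167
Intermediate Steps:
y(u) = 2*u*(2 + u) (y(u) = (2 + u)*(2*u) = 2*u*(2 + u))
P = 0
f(F) = (19 + F)/(2 + F) (f(F) = (F + 19)/(F + 2) = (19 + F)/(2 + F))
-15*f(H(y(2), 6)) = -15*(19 + 2*2*(2 + 2))/(2 + 2*2*(2 + 2)) = -15*(19 + 2*2*4)/(2 + 2*2*4) = -15*(19 + 16)/(2 + 16) = -15*35/18 = -175/6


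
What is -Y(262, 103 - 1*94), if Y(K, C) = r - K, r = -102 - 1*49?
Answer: 413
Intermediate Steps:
r = -151 (r = -102 - 49 = -151)
Y(K, C) = -151 - K
-Y(262, 103 - 1*94) = -(-151 - 1*262) = -(-151 - 262) = -1*(-413) = 413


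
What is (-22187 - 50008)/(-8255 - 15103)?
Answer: 24065/7786 ≈ 3.0908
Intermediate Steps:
(-22187 - 50008)/(-8255 - 15103) = -72195/(-23358) = -72195*(-1/23358) = 24065/7786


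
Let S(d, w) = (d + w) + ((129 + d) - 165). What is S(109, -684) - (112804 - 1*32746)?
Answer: -80560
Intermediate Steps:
S(d, w) = -36 + w + 2*d (S(d, w) = (d + w) + (-36 + d) = -36 + w + 2*d)
S(109, -684) - (112804 - 1*32746) = (-36 - 684 + 2*109) - (112804 - 1*32746) = (-36 - 684 + 218) - (112804 - 32746) = -502 - 1*80058 = -502 - 80058 = -80560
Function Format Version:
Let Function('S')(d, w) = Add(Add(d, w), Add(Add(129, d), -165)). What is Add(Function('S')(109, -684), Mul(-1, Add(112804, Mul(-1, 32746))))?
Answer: -80560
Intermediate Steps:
Function('S')(d, w) = Add(-36, w, Mul(2, d)) (Function('S')(d, w) = Add(Add(d, w), Add(-36, d)) = Add(-36, w, Mul(2, d)))
Add(Function('S')(109, -684), Mul(-1, Add(112804, Mul(-1, 32746)))) = Add(Add(-36, -684, Mul(2, 109)), Mul(-1, Add(112804, Mul(-1, 32746)))) = Add(Add(-36, -684, 218), Mul(-1, Add(112804, -32746))) = Add(-502, Mul(-1, 80058)) = Add(-502, -80058) = -80560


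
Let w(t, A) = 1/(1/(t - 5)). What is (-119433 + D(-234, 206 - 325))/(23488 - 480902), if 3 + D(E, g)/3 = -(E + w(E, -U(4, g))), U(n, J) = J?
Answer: 118023/457414 ≈ 0.25802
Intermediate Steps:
w(t, A) = -5 + t (w(t, A) = 1/(1/(-5 + t)) = -5 + t)
D(E, g) = 6 - 6*E (D(E, g) = -9 + 3*(-(E + (-5 + E))) = -9 + 3*(-(-5 + 2*E)) = -9 + 3*(5 - 2*E) = -9 + (15 - 6*E) = 6 - 6*E)
(-119433 + D(-234, 206 - 325))/(23488 - 480902) = (-119433 + (6 - 6*(-234)))/(23488 - 480902) = (-119433 + (6 + 1404))/(-457414) = (-119433 + 1410)*(-1/457414) = -118023*(-1/457414) = 118023/457414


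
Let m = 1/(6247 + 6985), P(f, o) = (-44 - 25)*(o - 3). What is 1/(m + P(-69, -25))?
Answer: 13232/25564225 ≈ 0.00051760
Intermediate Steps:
P(f, o) = 207 - 69*o (P(f, o) = -69*(-3 + o) = 207 - 69*o)
m = 1/13232 ≈ 7.5574e-5
1/(m + P(-69, -25)) = 1/(1/13232 + (207 - 69*(-25))) = 1/(1/13232 + (207 + 1725)) = 1/(1/13232 + 1932) = 1/(25564225/13232) = 13232/25564225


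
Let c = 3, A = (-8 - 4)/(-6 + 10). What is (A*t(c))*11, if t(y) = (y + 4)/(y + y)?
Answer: -77/2 ≈ -38.500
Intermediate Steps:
A = -3 (A = -12/4 = -12*1/4 = -3)
t(y) = (4 + y)/(2*y) (t(y) = (4 + y)/((2*y)) = (4 + y)*(1/(2*y)) = (4 + y)/(2*y))
(A*t(c))*11 = -3*(4 + 3)/(2*3)*11 = -3*7/(2*3)*11 = -3*7/6*11 = -7/2*11 = -77/2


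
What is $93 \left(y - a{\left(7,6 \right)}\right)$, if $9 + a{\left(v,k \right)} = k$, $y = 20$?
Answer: $2139$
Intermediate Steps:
$a{\left(v,k \right)} = -9 + k$
$93 \left(y - a{\left(7,6 \right)}\right) = 93 \left(20 - \left(-9 + 6\right)\right) = 93 \left(20 - -3\right) = 93 \left(20 + 3\right) = 93 \cdot 23 = 2139$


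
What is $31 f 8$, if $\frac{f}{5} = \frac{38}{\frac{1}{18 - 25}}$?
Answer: $-329840$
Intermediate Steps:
$f = -1330$ ($f = 5 \frac{38}{\frac{1}{18 - 25}} = 5 \frac{38}{\frac{1}{-7}} = 5 \frac{38}{- \frac{1}{7}} = 5 \cdot 38 \left(-7\right) = 5 \left(-266\right) = -1330$)
$31 f 8 = 31 \left(-1330\right) 8 = \left(-41230\right) 8 = -329840$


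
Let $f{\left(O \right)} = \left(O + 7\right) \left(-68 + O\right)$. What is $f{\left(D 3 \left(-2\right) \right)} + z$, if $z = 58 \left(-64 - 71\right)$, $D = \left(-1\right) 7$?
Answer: $-9104$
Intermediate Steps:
$D = -7$
$z = -7830$ ($z = 58 \left(-135\right) = -7830$)
$f{\left(O \right)} = \left(-68 + O\right) \left(7 + O\right)$ ($f{\left(O \right)} = \left(7 + O\right) \left(-68 + O\right) = \left(-68 + O\right) \left(7 + O\right)$)
$f{\left(D 3 \left(-2\right) \right)} + z = \left(-476 + \left(\left(-7\right) 3 \left(-2\right)\right)^{2} - 61 \left(-7\right) 3 \left(-2\right)\right) - 7830 = \left(-476 + \left(\left(-21\right) \left(-2\right)\right)^{2} - 61 \left(\left(-21\right) \left(-2\right)\right)\right) - 7830 = \left(-476 + 42^{2} - 2562\right) - 7830 = \left(-476 + 1764 - 2562\right) - 7830 = -1274 - 7830 = -9104$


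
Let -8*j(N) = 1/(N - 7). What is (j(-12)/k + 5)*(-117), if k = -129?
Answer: -3823521/6536 ≈ -584.99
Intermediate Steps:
j(N) = -1/(8*(-7 + N)) (j(N) = -1/(8*(N - 7)) = -1/(8*(-7 + N)))
(j(-12)/k + 5)*(-117) = (-1/(-56 + 8*(-12))/(-129) + 5)*(-117) = (-1/(-56 - 96)*(-1/129) + 5)*(-117) = (-1/(-152)*(-1/129) + 5)*(-117) = (-1*(-1/152)*(-1/129) + 5)*(-117) = ((1/152)*(-1/129) + 5)*(-117) = (-1/19608 + 5)*(-117) = (98039/19608)*(-117) = -3823521/6536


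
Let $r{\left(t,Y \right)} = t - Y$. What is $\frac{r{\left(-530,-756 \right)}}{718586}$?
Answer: $\frac{113}{359293} \approx 0.00031451$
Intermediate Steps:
$\frac{r{\left(-530,-756 \right)}}{718586} = \frac{-530 - -756}{718586} = \left(-530 + 756\right) \frac{1}{718586} = 226 \cdot \frac{1}{718586} = \frac{113}{359293}$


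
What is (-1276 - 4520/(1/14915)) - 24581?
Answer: -67441657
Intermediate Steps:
(-1276 - 4520/(1/14915)) - 24581 = (-1276 - 4520/1/14915) - 24581 = (-1276 - 4520*14915) - 24581 = (-1276 - 67415800) - 24581 = -67417076 - 24581 = -67441657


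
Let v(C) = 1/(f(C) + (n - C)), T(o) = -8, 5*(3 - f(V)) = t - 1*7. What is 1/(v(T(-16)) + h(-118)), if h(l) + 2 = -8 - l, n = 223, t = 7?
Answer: 234/25273 ≈ 0.0092589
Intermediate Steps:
f(V) = 3 (f(V) = 3 - (7 - 1*7)/5 = 3 - (7 - 7)/5 = 3 - ⅕*0 = 3 + 0 = 3)
h(l) = -10 - l (h(l) = -2 + (-8 - l) = -10 - l)
v(C) = 1/(226 - C) (v(C) = 1/(3 + (223 - C)) = 1/(226 - C))
1/(v(T(-16)) + h(-118)) = 1/(-1/(-226 - 8) + (-10 - 1*(-118))) = 1/(-1/(-234) + (-10 + 118)) = 1/(-1*(-1/234) + 108) = 1/(1/234 + 108) = 1/(25273/234) = 234/25273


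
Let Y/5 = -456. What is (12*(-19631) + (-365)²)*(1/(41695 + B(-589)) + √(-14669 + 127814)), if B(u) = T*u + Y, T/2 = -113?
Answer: -14621/24647 - 102347*√113145 ≈ -3.4426e+7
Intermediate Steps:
T = -226 (T = 2*(-113) = -226)
Y = -2280 (Y = 5*(-456) = -2280)
B(u) = -2280 - 226*u (B(u) = -226*u - 2280 = -2280 - 226*u)
(12*(-19631) + (-365)²)*(1/(41695 + B(-589)) + √(-14669 + 127814)) = (12*(-19631) + (-365)²)*(1/(41695 + (-2280 - 226*(-589))) + √(-14669 + 127814)) = (-235572 + 133225)*(1/(41695 + (-2280 + 133114)) + √113145) = -102347*(1/(41695 + 130834) + √113145) = -102347*(1/172529 + √113145) = -14621/24647 - 102347*√113145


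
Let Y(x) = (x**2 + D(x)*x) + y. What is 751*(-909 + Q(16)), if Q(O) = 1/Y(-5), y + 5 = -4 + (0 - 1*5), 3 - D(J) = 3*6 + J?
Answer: -41641448/61 ≈ -6.8265e+5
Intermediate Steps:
D(J) = -15 - J (D(J) = 3 - (3*6 + J) = 3 - (18 + J) = 3 + (-18 - J) = -15 - J)
y = -14 (y = -5 + (-4 + (0 - 1*5)) = -5 + (-4 + (0 - 5)) = -5 + (-4 - 5) = -5 - 9 = -14)
Y(x) = -14 + x**2 + x*(-15 - x) (Y(x) = (x**2 + (-15 - x)*x) - 14 = (x**2 + x*(-15 - x)) - 14 = -14 + x**2 + x*(-15 - x))
Q(O) = 1/61 (Q(O) = 1/(-14 - 15*(-5)) = 1/(-14 + 75) = 1/61)
751*(-909 + Q(16)) = 751*(-909 + 1/61) = 751*(-55448/61) = -41641448/61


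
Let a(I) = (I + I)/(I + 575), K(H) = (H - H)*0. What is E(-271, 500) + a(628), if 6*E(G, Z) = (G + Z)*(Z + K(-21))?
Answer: 22958506/1203 ≈ 19084.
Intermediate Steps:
K(H) = 0 (K(H) = 0*0 = 0)
E(G, Z) = Z*(G + Z)/6 (E(G, Z) = ((G + Z)*(Z + 0))/6 = ((G + Z)*Z)/6 = (Z*(G + Z))/6 = Z*(G + Z)/6)
a(I) = 2*I/(575 + I) (a(I) = (2*I)/(575 + I) = 2*I/(575 + I))
E(-271, 500) + a(628) = (⅙)*500*(-271 + 500) + 2*628/(575 + 628) = (⅙)*500*229 + 2*628/1203 = 57250/3 + 2*628*(1/1203) = 57250/3 + 1256/1203 = 22958506/1203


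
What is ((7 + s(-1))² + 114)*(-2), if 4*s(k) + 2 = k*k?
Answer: -2553/8 ≈ -319.13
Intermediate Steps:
s(k) = -½ + k²/4 (s(k) = -½ + (k*k)/4 = -½ + k²/4)
((7 + s(-1))² + 114)*(-2) = ((7 + (-½ + (¼)*(-1)²))² + 114)*(-2) = ((7 + (-½ + (¼)*1))² + 114)*(-2) = ((7 + (-½ + ¼))² + 114)*(-2) = ((7 - ¼)² + 114)*(-2) = ((27/4)² + 114)*(-2) = (729/16 + 114)*(-2) = (2553/16)*(-2) = -2553/8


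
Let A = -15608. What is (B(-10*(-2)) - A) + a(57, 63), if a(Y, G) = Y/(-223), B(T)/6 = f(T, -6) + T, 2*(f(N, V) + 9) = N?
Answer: 3508625/223 ≈ 15734.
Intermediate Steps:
f(N, V) = -9 + N/2
B(T) = -54 + 9*T (B(T) = 6*((-9 + T/2) + T) = 6*(-9 + 3*T/2) = -54 + 9*T)
a(Y, G) = -Y/223 (a(Y, G) = Y*(-1/223) = -Y/223)
(B(-10*(-2)) - A) + a(57, 63) = ((-54 + 9*(-10*(-2))) - 1*(-15608)) - 1/223*57 = ((-54 + 9*20) + 15608) - 57/223 = ((-54 + 180) + 15608) - 57/223 = (126 + 15608) - 57/223 = 15734 - 57/223 = 3508625/223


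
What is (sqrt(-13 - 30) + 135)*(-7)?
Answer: -945 - 7*I*sqrt(43) ≈ -945.0 - 45.902*I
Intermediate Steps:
(sqrt(-13 - 30) + 135)*(-7) = (sqrt(-43) + 135)*(-7) = (I*sqrt(43) + 135)*(-7) = (135 + I*sqrt(43))*(-7) = -945 - 7*I*sqrt(43)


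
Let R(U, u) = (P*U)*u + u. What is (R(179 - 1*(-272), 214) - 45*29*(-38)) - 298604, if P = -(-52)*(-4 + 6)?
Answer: 9788656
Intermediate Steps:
P = 104 (P = -(-52)*2 = -13*(-8) = 104)
R(U, u) = u + 104*U*u (R(U, u) = (104*U)*u + u = 104*U*u + u = u + 104*U*u)
(R(179 - 1*(-272), 214) - 45*29*(-38)) - 298604 = (214*(1 + 104*(179 - 1*(-272))) - 45*29*(-38)) - 298604 = (214*(1 + 104*(179 + 272)) - 1305*(-38)) - 298604 = (214*(1 + 104*451) + 49590) - 298604 = (214*(1 + 46904) + 49590) - 298604 = (214*46905 + 49590) - 298604 = (10037670 + 49590) - 298604 = 10087260 - 298604 = 9788656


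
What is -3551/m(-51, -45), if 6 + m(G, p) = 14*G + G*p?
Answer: -3551/1575 ≈ -2.2546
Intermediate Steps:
m(G, p) = -6 + 14*G + G*p (m(G, p) = -6 + (14*G + G*p) = -6 + 14*G + G*p)
-3551/m(-51, -45) = -3551/(-6 + 14*(-51) - 51*(-45)) = -3551/(-6 - 714 + 2295) = -3551/1575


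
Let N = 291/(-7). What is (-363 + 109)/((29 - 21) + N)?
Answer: 1778/235 ≈ 7.5660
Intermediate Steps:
N = -291/7 (N = 291*(-⅐) = -291/7 ≈ -41.571)
(-363 + 109)/((29 - 21) + N) = (-363 + 109)/((29 - 21) - 291/7) = -254/(8 - 291/7) = -254/(-235/7) = -254*(-7/235) = 1778/235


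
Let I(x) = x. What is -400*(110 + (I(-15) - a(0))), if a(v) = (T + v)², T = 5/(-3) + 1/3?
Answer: -335600/9 ≈ -37289.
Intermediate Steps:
T = -4/3 (T = 5*(-⅓) + 1*(⅓) = -5/3 + ⅓ = -4/3 ≈ -1.3333)
a(v) = (-4/3 + v)²
-400*(110 + (I(-15) - a(0))) = -400*(110 + (-15 - (-4 + 3*0)²/9)) = -400*(110 + (-15 - (-4 + 0)²/9)) = -400*(110 + (-15 - (-4)²/9)) = -400*(110 + (-15 - 16/9)) = -400*(110 - 151/9) = -400*839/9 = -335600/9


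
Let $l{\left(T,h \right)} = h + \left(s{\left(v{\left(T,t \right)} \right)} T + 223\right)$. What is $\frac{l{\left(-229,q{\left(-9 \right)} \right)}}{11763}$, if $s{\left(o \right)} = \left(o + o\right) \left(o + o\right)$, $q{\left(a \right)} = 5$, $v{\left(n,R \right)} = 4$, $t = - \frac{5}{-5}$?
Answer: $- \frac{14428}{11763} \approx -1.2266$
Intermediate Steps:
$t = 1$ ($t = \left(-5\right) \left(- \frac{1}{5}\right) = 1$)
$s{\left(o \right)} = 4 o^{2}$ ($s{\left(o \right)} = 2 o 2 o = 4 o^{2}$)
$l{\left(T,h \right)} = 223 + h + 64 T$ ($l{\left(T,h \right)} = h + \left(4 \cdot 4^{2} T + 223\right) = h + \left(4 \cdot 16 T + 223\right) = h + \left(64 T + 223\right) = h + \left(223 + 64 T\right) = 223 + h + 64 T$)
$\frac{l{\left(-229,q{\left(-9 \right)} \right)}}{11763} = \frac{223 + 5 + 64 \left(-229\right)}{11763} = \left(223 + 5 - 14656\right) \frac{1}{11763} = \left(-14428\right) \frac{1}{11763} = - \frac{14428}{11763}$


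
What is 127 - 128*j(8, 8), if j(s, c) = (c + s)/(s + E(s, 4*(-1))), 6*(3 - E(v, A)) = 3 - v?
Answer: -3271/71 ≈ -46.070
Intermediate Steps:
E(v, A) = 5/2 + v/6 (E(v, A) = 3 - (3 - v)/6 = 3 + (-1/2 + v/6) = 5/2 + v/6)
j(s, c) = (c + s)/(5/2 + 7*s/6) (j(s, c) = (c + s)/(s + (5/2 + s/6)) = (c + s)/(5/2 + 7*s/6))
127 - 128*j(8, 8) = 127 - 768*(8 + 8)/(15 + 7*8) = 127 - 768*16/(15 + 56) = 127 - 768*16/71 = 127 - 128*96/71 = 127 - 12288/71 = -3271/71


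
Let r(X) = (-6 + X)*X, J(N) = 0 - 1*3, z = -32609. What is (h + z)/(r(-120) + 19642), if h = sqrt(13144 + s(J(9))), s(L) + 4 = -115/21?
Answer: -32609/34762 + 5*sqrt(231693)/730002 ≈ -0.93477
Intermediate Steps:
J(N) = -3 (J(N) = 0 - 3 = -3)
r(X) = X*(-6 + X)
s(L) = -199/21 (s(L) = -4 - 115/21 = -199/21)
h = 5*sqrt(231693)/21 (h = sqrt(13144 - 199/21) = sqrt(275825/21) = 5*sqrt(231693)/21 ≈ 114.61)
(h + z)/(r(-120) + 19642) = (5*sqrt(231693)/21 - 32609)/(-120*(-6 - 120) + 19642) = (-32609 + 5*sqrt(231693)/21)/(-120*(-126) + 19642) = (-32609 + 5*sqrt(231693)/21)/(15120 + 19642) = (-32609 + 5*sqrt(231693)/21)/34762 = (-32609 + 5*sqrt(231693)/21)*(1/34762) = -32609/34762 + 5*sqrt(231693)/730002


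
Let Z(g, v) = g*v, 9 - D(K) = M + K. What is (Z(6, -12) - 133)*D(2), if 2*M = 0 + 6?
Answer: -820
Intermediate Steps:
M = 3 (M = (0 + 6)/2 = (½)*6 = 3)
D(K) = 6 - K (D(K) = 9 - (3 + K) = 9 + (-3 - K) = 6 - K)
(Z(6, -12) - 133)*D(2) = (6*(-12) - 133)*(6 - 1*2) = (-72 - 133)*(6 - 2) = -205*4 = -820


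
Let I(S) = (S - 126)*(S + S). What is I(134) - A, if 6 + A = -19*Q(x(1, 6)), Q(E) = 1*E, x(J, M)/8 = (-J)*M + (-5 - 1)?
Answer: 326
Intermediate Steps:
I(S) = 2*S*(-126 + S) (I(S) = (-126 + S)*(2*S) = 2*S*(-126 + S))
x(J, M) = -48 - 8*J*M (x(J, M) = 8*((-J)*M + (-5 - 1)) = 8*(-J*M - 6) = 8*(-6 - J*M) = -48 - 8*J*M)
Q(E) = E
A = 1818 (A = -6 - 19*(-48 - 8*1*6) = -6 - 19*(-48 - 48) = -6 - 19*(-96) = -6 + 1824 = 1818)
I(134) - A = 2*134*(-126 + 134) - 1*1818 = 2*134*8 - 1818 = 2144 - 1818 = 326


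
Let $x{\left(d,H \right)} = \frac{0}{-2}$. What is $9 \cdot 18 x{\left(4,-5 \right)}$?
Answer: $0$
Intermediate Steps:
$x{\left(d,H \right)} = 0$ ($x{\left(d,H \right)} = 0 \left(- \frac{1}{2}\right) = 0$)
$9 \cdot 18 x{\left(4,-5 \right)} = 9 \cdot 18 \cdot 0 = 162 \cdot 0 = 0$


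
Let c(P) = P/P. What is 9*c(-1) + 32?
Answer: 41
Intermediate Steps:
c(P) = 1
9*c(-1) + 32 = 9*1 + 32 = 9 + 32 = 41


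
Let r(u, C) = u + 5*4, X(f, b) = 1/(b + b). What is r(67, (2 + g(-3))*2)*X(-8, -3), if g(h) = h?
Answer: -29/2 ≈ -14.500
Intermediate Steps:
X(f, b) = 1/(2*b)
r(u, C) = 20 + u (r(u, C) = u + 20 = 20 + u)
r(67, (2 + g(-3))*2)*X(-8, -3) = (20 + 67)*((½)/(-3)) = 87*((½)*(-⅓)) = 87*(-⅙) = -29/2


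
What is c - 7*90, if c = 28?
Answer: -602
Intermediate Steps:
c - 7*90 = 28 - 7*90 = 28 - 630 = -602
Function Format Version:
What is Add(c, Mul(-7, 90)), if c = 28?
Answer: -602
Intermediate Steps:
Add(c, Mul(-7, 90)) = Add(28, Mul(-7, 90)) = Add(28, -630) = -602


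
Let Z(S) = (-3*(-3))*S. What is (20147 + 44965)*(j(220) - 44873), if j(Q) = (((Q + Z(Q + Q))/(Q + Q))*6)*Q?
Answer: -2105266296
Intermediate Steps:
Z(S) = 9*S
j(Q) = 57*Q (j(Q) = (((Q + 9*(Q + Q))/(Q + Q))*6)*Q = (((Q + 9*(2*Q))/((2*Q)))*6)*Q = (((Q + 18*Q)*(1/(2*Q)))*6)*Q = (((19*Q)*(1/(2*Q)))*6)*Q = ((19/2)*6)*Q = 57*Q)
(20147 + 44965)*(j(220) - 44873) = (20147 + 44965)*(57*220 - 44873) = 65112*(12540 - 44873) = 65112*(-32333) = -2105266296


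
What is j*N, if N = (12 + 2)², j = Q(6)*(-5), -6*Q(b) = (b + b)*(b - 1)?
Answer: 9800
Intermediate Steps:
Q(b) = -b*(-1 + b)/3 (Q(b) = -(b + b)*(b - 1)/6 = -2*b*(-1 + b)/6 = -b*(-1 + b)/3)
j = 50 (j = ((⅓)*6*(1 - 1*6))*(-5) = ((⅓)*6*(1 - 6))*(-5) = ((⅓)*6*(-5))*(-5) = -10*(-5) = 50)
N = 196 (N = 14² = 196)
j*N = 50*196 = 9800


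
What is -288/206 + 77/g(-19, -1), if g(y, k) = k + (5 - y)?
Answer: 4619/2369 ≈ 1.9498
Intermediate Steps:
g(y, k) = 5 + k - y
-288/206 + 77/g(-19, -1) = -288/206 + 77/(5 - 1 - 1*(-19)) = -288*1/206 + 77/(5 - 1 + 19) = -144/103 + 77/23 = 4619/2369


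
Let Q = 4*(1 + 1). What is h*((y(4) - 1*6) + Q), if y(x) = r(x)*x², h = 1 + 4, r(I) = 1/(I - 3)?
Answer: 90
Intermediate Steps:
r(I) = 1/(-3 + I)
Q = 8 (Q = 4*2 = 8)
h = 5
y(x) = x²/(-3 + x)
h*((y(4) - 1*6) + Q) = 5*((4²/(-3 + 4) - 1*6) + 8) = 5*((16/1 - 6) + 8) = 5*((16*1 - 6) + 8) = 5*((16 - 6) + 8) = 5*(10 + 8) = 5*18 = 90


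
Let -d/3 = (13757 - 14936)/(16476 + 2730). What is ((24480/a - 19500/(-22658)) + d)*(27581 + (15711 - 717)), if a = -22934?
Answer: -267058816300575/277227178162 ≈ -963.32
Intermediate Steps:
d = 393/2134 (d = -3*(13757 - 14936)/(16476 + 2730) = -(-3537)/19206 = -3*(-131/2134) = 393/2134 ≈ 0.18416)
((24480/a - 19500/(-22658)) + d)*(27581 + (15711 - 717)) = ((24480/(-22934) - 19500/(-22658)) + 393/2134)*(27581 + (15711 - 717)) = ((24480*(-1/22934) - 19500*(-1/22658)) + 393/2134)*(27581 + 14994) = ((-12240/11467 + 9750/11329) + 393/2134)*42575 = (-26863710/129909643 + 393/2134)*42575 = -6272667441/277227178162*42575 = -267058816300575/277227178162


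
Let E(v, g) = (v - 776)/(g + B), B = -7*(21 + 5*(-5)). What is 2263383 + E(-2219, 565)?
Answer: 1342183124/593 ≈ 2.2634e+6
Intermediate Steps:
B = 28 (B = -7*(21 - 25) = -7*(-4) = 28)
E(v, g) = (-776 + v)/(28 + g) (E(v, g) = (v - 776)/(g + 28) = (-776 + v)/(28 + g))
2263383 + E(-2219, 565) = 2263383 + (-776 - 2219)/(28 + 565) = 2263383 - 2995/593 = 1342183124/593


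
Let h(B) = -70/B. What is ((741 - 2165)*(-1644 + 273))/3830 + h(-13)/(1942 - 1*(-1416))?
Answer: 21306536729/41798705 ≈ 509.74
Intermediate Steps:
((741 - 2165)*(-1644 + 273))/3830 + h(-13)/(1942 - 1*(-1416)) = ((741 - 2165)*(-1644 + 273))/3830 + (-70/(-13))/(1942 - 1*(-1416)) = -1424*(-1371)*(1/3830) + (-70*(-1/13))/(1942 + 1416) = 1952304*(1/3830) + (70/13)/3358 = 976152/1915 + (70/13)*(1/3358) = 976152/1915 + 35/21827 = 21306536729/41798705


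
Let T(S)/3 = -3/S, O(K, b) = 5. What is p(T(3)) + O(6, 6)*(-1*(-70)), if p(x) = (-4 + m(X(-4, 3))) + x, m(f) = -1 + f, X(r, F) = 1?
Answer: 343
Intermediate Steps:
T(S) = -9/S (T(S) = 3*(-3/S) = -9/S)
p(x) = -4 + x (p(x) = (-4 + (-1 + 1)) + x = (-4 + 0) + x = -4 + x)
p(T(3)) + O(6, 6)*(-1*(-70)) = (-4 - 9/3) + 5*(-1*(-70)) = (-4 - 9*⅓) + 5*70 = (-4 - 3) + 350 = -7 + 350 = 343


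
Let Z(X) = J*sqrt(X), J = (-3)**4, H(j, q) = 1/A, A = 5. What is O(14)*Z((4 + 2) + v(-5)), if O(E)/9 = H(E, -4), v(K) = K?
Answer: 729/5 ≈ 145.80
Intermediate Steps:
H(j, q) = 1/5
O(E) = 9/5 (O(E) = 9*(1/5) = 9/5)
J = 81
Z(X) = 81*sqrt(X)
O(14)*Z((4 + 2) + v(-5)) = 9*(81*sqrt((4 + 2) - 5))/5 = 9*(81*sqrt(6 - 5))/5 = 9*(81*sqrt(1))/5 = 9*(81*1)/5 = (9/5)*81 = 729/5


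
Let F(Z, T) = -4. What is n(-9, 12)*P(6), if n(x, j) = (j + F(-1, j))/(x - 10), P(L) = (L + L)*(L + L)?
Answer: -1152/19 ≈ -60.632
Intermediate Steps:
P(L) = 4*L² (P(L) = (2*L)*(2*L) = 4*L²)
n(x, j) = (-4 + j)/(-10 + x) (n(x, j) = (j - 4)/(x - 10) = (-4 + j)/(-10 + x))
n(-9, 12)*P(6) = ((-4 + 12)/(-10 - 9))*(4*6²) = (8/(-19))*(4*36) = -1/19*8*144 = -8/19*144 = -1152/19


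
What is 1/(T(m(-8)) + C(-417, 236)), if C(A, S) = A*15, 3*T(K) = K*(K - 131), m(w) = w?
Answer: -3/17653 ≈ -0.00016994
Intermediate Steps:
T(K) = K*(-131 + K)/3 (T(K) = (K*(K - 131))/3 = (K*(-131 + K))/3 = K*(-131 + K)/3)
C(A, S) = 15*A
1/(T(m(-8)) + C(-417, 236)) = 1/((⅓)*(-8)*(-131 - 8) + 15*(-417)) = 1/((⅓)*(-8)*(-139) - 6255) = 1/(1112/3 - 6255) = 1/(-17653/3) = -3/17653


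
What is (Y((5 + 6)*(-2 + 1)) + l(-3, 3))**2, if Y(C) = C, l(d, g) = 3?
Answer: 64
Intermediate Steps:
(Y((5 + 6)*(-2 + 1)) + l(-3, 3))**2 = ((5 + 6)*(-2 + 1) + 3)**2 = (11*(-1) + 3)**2 = (-11 + 3)**2 = (-8)**2 = 64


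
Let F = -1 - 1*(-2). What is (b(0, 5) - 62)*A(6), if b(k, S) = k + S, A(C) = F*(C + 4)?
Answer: -570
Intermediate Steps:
F = 1 (F = -1 + 2 = 1)
A(C) = 4 + C (A(C) = 1*(C + 4) = 1*(4 + C) = 4 + C)
b(k, S) = S + k
(b(0, 5) - 62)*A(6) = ((5 + 0) - 62)*(4 + 6) = (5 - 62)*10 = -57*10 = -570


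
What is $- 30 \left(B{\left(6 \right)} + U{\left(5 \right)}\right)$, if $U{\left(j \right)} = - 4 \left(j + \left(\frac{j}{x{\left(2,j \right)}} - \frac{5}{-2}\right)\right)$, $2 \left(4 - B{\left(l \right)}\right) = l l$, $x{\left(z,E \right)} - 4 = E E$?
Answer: $\frac{38880}{29} \approx 1340.7$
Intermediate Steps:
$x{\left(z,E \right)} = 4 + E^{2}$ ($x{\left(z,E \right)} = 4 + E E = 4 + E^{2}$)
$B{\left(l \right)} = 4 - \frac{l^{2}}{2}$ ($B{\left(l \right)} = 4 - \frac{l l}{2} = 4 - \frac{l^{2}}{2}$)
$U{\left(j \right)} = -10 - 4 j - \frac{4 j}{4 + j^{2}}$ ($U{\left(j \right)} = - 4 \left(j + \left(\frac{j}{4 + j^{2}} - \frac{5}{-2}\right)\right) = - 4 \left(j + \left(\frac{j}{4 + j^{2}} - - \frac{5}{2}\right)\right) = - 4 \left(j + \left(\frac{j}{4 + j^{2}} + \frac{5}{2}\right)\right) = - 4 \left(j + \left(\frac{5}{2} + \frac{j}{4 + j^{2}}\right)\right) = - 4 \left(\frac{5}{2} + j + \frac{j}{4 + j^{2}}\right) = -10 - 4 j - \frac{4 j}{4 + j^{2}}$)
$- 30 \left(B{\left(6 \right)} + U{\left(5 \right)}\right) = - 30 \left(\left(4 - \frac{6^{2}}{2}\right) + \frac{2 \left(\left(-2\right) 5 + \left(-5 - 10\right) \left(4 + 5^{2}\right)\right)}{4 + 5^{2}}\right) = - 30 \left(\left(4 - 18\right) + \frac{2 \left(-10 + \left(-5 - 10\right) \left(4 + 25\right)\right)}{4 + 25}\right) = - 30 \left(\left(4 - 18\right) + \frac{2 \left(-10 - 435\right)}{29}\right) = - 30 \left(-14 + 2 \cdot \frac{1}{29} \left(-10 - 435\right)\right) = - 30 \left(-14 + 2 \cdot \frac{1}{29} \left(-445\right)\right) = - 30 \left(-14 - \frac{890}{29}\right) = \left(-30\right) \left(- \frac{1296}{29}\right) = \frac{38880}{29}$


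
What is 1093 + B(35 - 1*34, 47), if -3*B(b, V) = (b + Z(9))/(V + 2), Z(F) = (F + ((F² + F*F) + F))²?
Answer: 128270/147 ≈ 872.58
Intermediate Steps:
Z(F) = (2*F + 2*F²)² (Z(F) = (F + ((F² + F²) + F))² = (F + (2*F² + F))² = (F + (F + 2*F²))² = (2*F + 2*F²)²)
B(b, V) = -(32400 + b)/(3*(2 + V)) (B(b, V) = -(b + 4*9²*(1 + 9)²)/(3*(V + 2)) = -(b + 4*81*10²)/(3*(2 + V)) = -(b + 4*81*100)/(3*(2 + V)) = -(b + 32400)/(3*(2 + V)) = -(32400 + b)/(3*(2 + V)))
1093 + B(35 - 1*34, 47) = 1093 + (-32400 - (35 - 1*34))/(3*(2 + 47)) = 1093 + (⅓)*(-32400 - (35 - 34))/49 = 1093 + (⅓)*(1/49)*(-32400 - 1*1) = 1093 + (⅓)*(1/49)*(-32400 - 1) = 1093 + (⅓)*(1/49)*(-32401) = 1093 - 32401/147 = 128270/147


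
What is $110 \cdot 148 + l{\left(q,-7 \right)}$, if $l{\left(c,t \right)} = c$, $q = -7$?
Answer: $16273$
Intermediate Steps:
$110 \cdot 148 + l{\left(q,-7 \right)} = 110 \cdot 148 - 7 = 16280 - 7 = 16273$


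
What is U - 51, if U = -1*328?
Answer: -379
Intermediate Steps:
U = -328
U - 51 = -328 - 51 = -379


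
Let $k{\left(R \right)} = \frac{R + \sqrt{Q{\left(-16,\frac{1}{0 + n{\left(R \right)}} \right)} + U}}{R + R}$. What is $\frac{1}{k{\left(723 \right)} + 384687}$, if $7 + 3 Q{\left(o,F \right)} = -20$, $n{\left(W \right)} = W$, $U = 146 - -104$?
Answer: $\frac{1668774375}{641956642382812} - \frac{3 \sqrt{241}}{641956642382812} \approx 2.5995 \cdot 10^{-6}$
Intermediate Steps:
$U = 250$ ($U = 146 + 104 = 250$)
$Q{\left(o,F \right)} = -9$ ($Q{\left(o,F \right)} = - \frac{7}{3} + \frac{1}{3} \left(-20\right) = - \frac{7}{3} - \frac{20}{3} = -9$)
$k{\left(R \right)} = \frac{R + \sqrt{241}}{2 R}$ ($k{\left(R \right)} = \frac{R + \sqrt{-9 + 250}}{R + R} = \frac{R + \sqrt{241}}{2 R}$)
$\frac{1}{k{\left(723 \right)} + 384687} = \frac{1}{\frac{723 + \sqrt{241}}{2 \cdot 723} + 384687} = \frac{1}{\frac{1}{2} \cdot \frac{1}{723} \left(723 + \sqrt{241}\right) + 384687} = \frac{1}{\left(\frac{1}{2} + \frac{\sqrt{241}}{1446}\right) + 384687} = \frac{1}{\frac{769375}{2} + \frac{\sqrt{241}}{1446}}$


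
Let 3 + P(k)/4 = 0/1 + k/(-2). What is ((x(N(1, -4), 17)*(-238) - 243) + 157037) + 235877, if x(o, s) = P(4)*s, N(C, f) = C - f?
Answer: 473591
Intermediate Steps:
P(k) = -12 - 2*k (P(k) = -12 + 4*(0/1 + k/(-2)) = -12 + 4*(0*1 + k*(-½)) = -12 + 4*(0 - k/2) = -12 + 4*(-k/2) = -12 - 2*k)
x(o, s) = -20*s (x(o, s) = (-12 - 2*4)*s = (-12 - 8)*s = -20*s)
((x(N(1, -4), 17)*(-238) - 243) + 157037) + 235877 = ((-20*17*(-238) - 243) + 157037) + 235877 = ((-340*(-238) - 243) + 157037) + 235877 = ((80920 - 243) + 157037) + 235877 = (80677 + 157037) + 235877 = 237714 + 235877 = 473591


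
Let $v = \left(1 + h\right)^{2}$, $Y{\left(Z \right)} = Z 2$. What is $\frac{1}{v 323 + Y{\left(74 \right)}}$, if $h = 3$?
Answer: $\frac{1}{5316} \approx 0.00018811$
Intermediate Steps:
$Y{\left(Z \right)} = 2 Z$
$v = 16$ ($v = \left(1 + 3\right)^{2} = 4^{2} = 16$)
$\frac{1}{v 323 + Y{\left(74 \right)}} = \frac{1}{16 \cdot 323 + 2 \cdot 74} = \frac{1}{5168 + 148} = \frac{1}{5316}$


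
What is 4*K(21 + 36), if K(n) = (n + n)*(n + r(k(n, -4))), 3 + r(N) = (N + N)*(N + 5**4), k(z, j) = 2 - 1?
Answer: 595536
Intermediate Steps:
k(z, j) = 1
r(N) = -3 + 2*N*(625 + N) (r(N) = -3 + (N + N)*(N + 5**4) = -3 + (2*N)*(N + 625) = -3 + (2*N)*(625 + N) = -3 + 2*N*(625 + N))
K(n) = 2*n*(1249 + n) (K(n) = (n + n)*(n + (-3 + 2*1**2 + 1250*1)) = (2*n)*(n + (-3 + 2*1 + 1250)) = (2*n)*(n + (-3 + 2 + 1250)) = (2*n)*(n + 1249) = (2*n)*(1249 + n) = 2*n*(1249 + n))
4*K(21 + 36) = 4*(2*(21 + 36)*(1249 + (21 + 36))) = 4*(2*57*(1249 + 57)) = 4*(2*57*1306) = 4*148884 = 595536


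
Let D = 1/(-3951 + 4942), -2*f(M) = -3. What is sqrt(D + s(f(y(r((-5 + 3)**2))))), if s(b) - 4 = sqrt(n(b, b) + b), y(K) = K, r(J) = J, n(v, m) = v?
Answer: sqrt(3929315 + 982081*sqrt(3))/991 ≈ 2.3944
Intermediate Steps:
f(M) = 3/2 (f(M) = -1/2*(-3) = 3/2)
D = 1/991 ≈ 0.0010091
s(b) = 4 + sqrt(2)*sqrt(b) (s(b) = 4 + sqrt(b + b) = 4 + sqrt(2*b) = 4 + sqrt(2)*sqrt(b))
sqrt(D + s(f(y(r((-5 + 3)**2))))) = sqrt(1/991 + (4 + sqrt(2)*sqrt(3/2))) = sqrt(1/991 + (4 + sqrt(2)*(sqrt(6)/2))) = sqrt(1/991 + (4 + sqrt(3))) = sqrt(3965/991 + sqrt(3))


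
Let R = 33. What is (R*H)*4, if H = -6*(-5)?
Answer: 3960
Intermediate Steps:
H = 30
(R*H)*4 = (33*30)*4 = 990*4 = 3960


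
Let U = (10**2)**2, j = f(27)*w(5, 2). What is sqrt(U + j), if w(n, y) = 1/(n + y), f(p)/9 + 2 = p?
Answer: 265*sqrt(7)/7 ≈ 100.16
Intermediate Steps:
f(p) = -18 + 9*p
j = 225/7 (j = (-18 + 9*27)/(5 + 2) = (-18 + 243)/7 = 225*(1/7) = 225/7 ≈ 32.143)
U = 10000 (U = 100**2 = 10000)
sqrt(U + j) = sqrt(10000 + 225/7) = sqrt(70225/7) = 265*sqrt(7)/7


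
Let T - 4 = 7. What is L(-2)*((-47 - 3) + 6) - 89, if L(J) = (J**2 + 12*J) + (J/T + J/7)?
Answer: 5681/7 ≈ 811.57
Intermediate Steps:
T = 11 (T = 4 + 7 = 11)
L(J) = J**2 + 942*J/77 (L(J) = (J**2 + 12*J) + (J/11 + J/7) = (J**2 + 12*J) + 18*J/77 = J**2 + 942*J/77)
L(-2)*((-47 - 3) + 6) - 89 = ((1/77)*(-2)*(942 + 77*(-2)))*((-47 - 3) + 6) - 89 = ((1/77)*(-2)*(942 - 154))*(-50 + 6) - 89 = ((1/77)*(-2)*788)*(-44) - 89 = -1576/77*(-44) - 89 = 6304/7 - 89 = 5681/7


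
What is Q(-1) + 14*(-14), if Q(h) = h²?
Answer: -195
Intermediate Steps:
Q(-1) + 14*(-14) = (-1)² + 14*(-14) = 1 - 196 = -195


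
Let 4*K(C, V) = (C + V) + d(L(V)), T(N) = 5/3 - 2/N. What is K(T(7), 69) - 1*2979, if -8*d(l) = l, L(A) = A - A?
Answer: -124379/42 ≈ -2961.4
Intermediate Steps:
L(A) = 0
d(l) = -l/8
T(N) = 5/3 - 2/N (T(N) = 5*(1/3) - 2/N = 5/3 - 2/N)
K(C, V) = C/4 + V/4 (K(C, V) = ((C + V) - 1/8*0)/4 = ((C + V) + 0)/4 = (C + V)/4 = C/4 + V/4)
K(T(7), 69) - 1*2979 = ((5/3 - 2/7)/4 + (1/4)*69) - 1*2979 = ((5/3 - 2*1/7)/4 + 69/4) - 2979 = ((5/3 - 2/7)/4 + 69/4) - 2979 = ((1/4)*(29/21) + 69/4) - 2979 = (29/84 + 69/4) - 2979 = 739/42 - 2979 = -124379/42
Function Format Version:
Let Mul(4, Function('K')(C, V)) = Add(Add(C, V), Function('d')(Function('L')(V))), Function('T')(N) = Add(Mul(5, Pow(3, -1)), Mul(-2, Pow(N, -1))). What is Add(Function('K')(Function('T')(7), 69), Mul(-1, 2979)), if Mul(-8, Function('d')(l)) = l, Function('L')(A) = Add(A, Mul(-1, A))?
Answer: Rational(-124379, 42) ≈ -2961.4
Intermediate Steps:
Function('L')(A) = 0
Function('d')(l) = Mul(Rational(-1, 8), l)
Function('T')(N) = Add(Rational(5, 3), Mul(-2, Pow(N, -1))) (Function('T')(N) = Add(Mul(5, Rational(1, 3)), Mul(-2, Pow(N, -1))) = Add(Rational(5, 3), Mul(-2, Pow(N, -1))))
Function('K')(C, V) = Add(Mul(Rational(1, 4), C), Mul(Rational(1, 4), V)) (Function('K')(C, V) = Mul(Rational(1, 4), Add(Add(C, V), Mul(Rational(-1, 8), 0))) = Mul(Rational(1, 4), Add(Add(C, V), 0)) = Mul(Rational(1, 4), Add(C, V)) = Add(Mul(Rational(1, 4), C), Mul(Rational(1, 4), V)))
Add(Function('K')(Function('T')(7), 69), Mul(-1, 2979)) = Add(Add(Mul(Rational(1, 4), Add(Rational(5, 3), Mul(-2, Pow(7, -1)))), Mul(Rational(1, 4), 69)), Mul(-1, 2979)) = Add(Add(Mul(Rational(1, 4), Add(Rational(5, 3), Mul(-2, Rational(1, 7)))), Rational(69, 4)), -2979) = Add(Add(Mul(Rational(1, 4), Add(Rational(5, 3), Rational(-2, 7))), Rational(69, 4)), -2979) = Add(Add(Mul(Rational(1, 4), Rational(29, 21)), Rational(69, 4)), -2979) = Add(Add(Rational(29, 84), Rational(69, 4)), -2979) = Add(Rational(739, 42), -2979) = Rational(-124379, 42)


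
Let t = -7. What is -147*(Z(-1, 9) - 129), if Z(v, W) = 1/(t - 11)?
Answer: 113827/6 ≈ 18971.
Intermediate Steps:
Z(v, W) = -1/18 (Z(v, W) = 1/(-7 - 11) = 1/(-18) = -1/18)
-147*(Z(-1, 9) - 129) = -147*(-1/18 - 129) = -147*(-2323/18) = 113827/6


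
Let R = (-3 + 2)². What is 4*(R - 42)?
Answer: -164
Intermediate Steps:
R = 1 (R = (-1)² = 1)
4*(R - 42) = 4*(1 - 42) = 4*(-41) = -164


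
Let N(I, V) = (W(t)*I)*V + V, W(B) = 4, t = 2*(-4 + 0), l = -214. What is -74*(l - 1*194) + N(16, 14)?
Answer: 31102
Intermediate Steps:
t = -8 (t = 2*(-4) = -8)
N(I, V) = V + 4*I*V (N(I, V) = (4*I)*V + V = 4*I*V + V = V + 4*I*V)
-74*(l - 1*194) + N(16, 14) = -74*(-214 - 1*194) + 14*(1 + 4*16) = -74*(-214 - 194) + 14*(1 + 64) = -74*(-408) + 14*65 = 30192 + 910 = 31102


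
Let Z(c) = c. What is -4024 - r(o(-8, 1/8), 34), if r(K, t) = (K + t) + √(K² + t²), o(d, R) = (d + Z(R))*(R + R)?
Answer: -129793/32 - √1187713/32 ≈ -4090.1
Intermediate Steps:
o(d, R) = 2*R*(R + d) (o(d, R) = (d + R)*(R + R) = (R + d)*(2*R) = 2*R*(R + d))
r(K, t) = K + t + √(K² + t²)
-4024 - r(o(-8, 1/8), 34) = -4024 - (2*(1/8 - 8)/8 + 34 + √((2*(1/8 - 8)/8)² + 34²)) = -4024 - (2*(⅛)*(⅛ - 8) + 34 + √((2*(⅛)*(⅛ - 8))² + 1156)) = -4024 - (2*(⅛)*(-63/8) + 34 + √((2*(⅛)*(-63/8))² + 1156)) = -4024 - (-63/32 + 34 + √((-63/32)² + 1156)) = -4024 - (-63/32 + 34 + √(3969/1024 + 1156)) = -4024 - (-63/32 + 34 + √(1187713/1024)) = -4024 - (-63/32 + 34 + √1187713/32) = -4024 - (1025/32 + √1187713/32) = -4024 + (-1025/32 - √1187713/32) = -129793/32 - √1187713/32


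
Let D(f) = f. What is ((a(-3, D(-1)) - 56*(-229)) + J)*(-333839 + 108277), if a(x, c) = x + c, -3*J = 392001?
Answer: 26581805014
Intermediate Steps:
J = -130667 (J = -1/3*392001 = -130667)
a(x, c) = c + x
((a(-3, D(-1)) - 56*(-229)) + J)*(-333839 + 108277) = (((-1 - 3) - 56*(-229)) - 130667)*(-333839 + 108277) = ((-4 + 12824) - 130667)*(-225562) = (12820 - 130667)*(-225562) = -117847*(-225562) = 26581805014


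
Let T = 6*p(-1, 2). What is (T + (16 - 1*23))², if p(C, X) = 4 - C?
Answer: 529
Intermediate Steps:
T = 30 (T = 6*(4 - 1*(-1)) = 6*(4 + 1) = 6*5 = 30)
(T + (16 - 1*23))² = (30 + (16 - 1*23))² = (30 + (16 - 23))² = (30 - 7)² = 23² = 529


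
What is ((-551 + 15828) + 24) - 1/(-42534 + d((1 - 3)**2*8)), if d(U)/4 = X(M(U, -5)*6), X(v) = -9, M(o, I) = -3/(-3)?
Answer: 651363571/42570 ≈ 15301.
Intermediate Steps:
M(o, I) = 1 (M(o, I) = -3*(-1/3) = 1)
d(U) = -36 (d(U) = 4*(-9) = -36)
((-551 + 15828) + 24) - 1/(-42534 + d((1 - 3)**2*8)) = ((-551 + 15828) + 24) - 1/(-42534 - 36) = (15277 + 24) - 1/(-42570) = 15301 - 1*(-1/42570) = 15301 + 1/42570 = 651363571/42570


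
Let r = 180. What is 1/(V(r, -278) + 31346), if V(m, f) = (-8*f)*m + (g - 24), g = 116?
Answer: 1/431758 ≈ 2.3161e-6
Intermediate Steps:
V(m, f) = 92 - 8*f*m (V(m, f) = (-8*f)*m + (116 - 24) = -8*f*m + 92 = 92 - 8*f*m)
1/(V(r, -278) + 31346) = 1/((92 - 8*(-278)*180) + 31346) = 1/((92 + 400320) + 31346) = 1/(400412 + 31346) = 1/431758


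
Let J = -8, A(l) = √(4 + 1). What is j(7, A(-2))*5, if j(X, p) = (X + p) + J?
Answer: -5 + 5*√5 ≈ 6.1803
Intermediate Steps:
A(l) = √5
j(X, p) = -8 + X + p (j(X, p) = (X + p) - 8 = -8 + X + p)
j(7, A(-2))*5 = (-8 + 7 + √5)*5 = (-1 + √5)*5 = -5 + 5*√5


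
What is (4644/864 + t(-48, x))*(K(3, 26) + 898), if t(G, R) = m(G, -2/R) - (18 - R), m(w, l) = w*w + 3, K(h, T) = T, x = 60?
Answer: 4350885/2 ≈ 2.1754e+6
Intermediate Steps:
m(w, l) = 3 + w² (m(w, l) = w² + 3 = 3 + w²)
t(G, R) = -15 + R + G² (t(G, R) = (3 + G²) - (18 - R) = (3 + G²) + (-18 + R) = -15 + R + G²)
(4644/864 + t(-48, x))*(K(3, 26) + 898) = (4644/864 + (-15 + 60 + (-48)²))*(26 + 898) = (4644*(1/864) + (-15 + 60 + 2304))*924 = (43/8 + 2349)*924 = (18835/8)*924 = 4350885/2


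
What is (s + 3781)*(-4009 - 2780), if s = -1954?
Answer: -12403503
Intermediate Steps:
(s + 3781)*(-4009 - 2780) = (-1954 + 3781)*(-4009 - 2780) = 1827*(-6789) = -12403503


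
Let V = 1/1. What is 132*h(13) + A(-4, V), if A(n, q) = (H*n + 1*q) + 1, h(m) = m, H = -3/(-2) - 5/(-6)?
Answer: 5126/3 ≈ 1708.7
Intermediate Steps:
H = 7/3 (H = -3*(-1/2) - 5*(-1/6) = 3/2 + 5/6 = 7/3 ≈ 2.3333)
V = 1
A(n, q) = 1 + q + 7*n/3 (A(n, q) = (7*n/3 + 1*q) + 1 = (7*n/3 + q) + 1 = (q + 7*n/3) + 1 = 1 + q + 7*n/3)
132*h(13) + A(-4, V) = 132*13 + (1 + 1 + (7/3)*(-4)) = 1716 + (1 + 1 - 28/3) = 1716 - 22/3 = 5126/3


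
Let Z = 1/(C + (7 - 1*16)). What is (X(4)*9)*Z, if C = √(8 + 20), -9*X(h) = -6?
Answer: -54/53 - 12*√7/53 ≈ -1.6179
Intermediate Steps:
X(h) = ⅔ (X(h) = -⅑*(-6) = ⅔)
C = 2*√7 (C = √28 = 2*√7 ≈ 5.2915)
Z = 1/(-9 + 2*√7) (Z = 1/(2*√7 + (7 - 1*16)) = 1/(2*√7 + (7 - 16)) = 1/(2*√7 - 9) = 1/(-9 + 2*√7) ≈ -0.26965)
(X(4)*9)*Z = ((⅔)*9)*(-9/53 - 2*√7/53) = 6*(-9/53 - 2*√7/53) = -54/53 - 12*√7/53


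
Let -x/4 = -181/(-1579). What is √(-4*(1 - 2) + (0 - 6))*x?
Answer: -724*I*√2/1579 ≈ -0.64844*I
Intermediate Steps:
x = -724/1579 (x = -(-724)/(-1579) = -(-724)*(-1)/1579 = -4*181/1579 = -724/1579 ≈ -0.45852)
√(-4*(1 - 2) + (0 - 6))*x = √(-4*(1 - 2) + (0 - 6))*(-724/1579) = √(-4*(-1) - 6)*(-724/1579) = √(4 - 6)*(-724/1579) = √(-2)*(-724/1579) = (I*√2)*(-724/1579) = -724*I*√2/1579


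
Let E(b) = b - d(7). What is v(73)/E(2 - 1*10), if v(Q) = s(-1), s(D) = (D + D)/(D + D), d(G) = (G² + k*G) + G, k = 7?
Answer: -1/113 ≈ -0.0088496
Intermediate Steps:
d(G) = G² + 8*G (d(G) = (G² + 7*G) + G = G² + 8*G)
s(D) = 1 (s(D) = (2*D)/((2*D)) = (2*D)*(1/(2*D)) = 1)
v(Q) = 1
E(b) = -105 + b (E(b) = b - 7*(8 + 7) = b - 7*15 = b - 1*105 = b - 105 = -105 + b)
v(73)/E(2 - 1*10) = 1/(-105 + (2 - 1*10)) = 1/(-105 + (2 - 10)) = 1/(-105 - 8) = 1/(-113) = 1*(-1/113) = -1/113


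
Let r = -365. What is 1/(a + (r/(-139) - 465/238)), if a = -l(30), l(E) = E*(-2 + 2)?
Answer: 33082/22235 ≈ 1.4878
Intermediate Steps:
l(E) = 0 (l(E) = E*0 = 0)
a = 0 (a = -1*0 = 0)
1/(a + (r/(-139) - 465/238)) = 1/(0 + (-365/(-139) - 465/238)) = 1/(0 + (-365*(-1/139) - 465*1/238)) = 1/(0 + (365/139 - 465/238)) = 1/(0 + 22235/33082) = 1/(22235/33082) = 33082/22235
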